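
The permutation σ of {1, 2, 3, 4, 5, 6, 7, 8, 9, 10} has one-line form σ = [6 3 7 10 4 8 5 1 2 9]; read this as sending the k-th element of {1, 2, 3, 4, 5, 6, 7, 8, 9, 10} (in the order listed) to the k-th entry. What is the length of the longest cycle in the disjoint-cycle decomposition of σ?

7

Decomposing into disjoint cycles gives (1, 6, 8)(2, 3, 7, 5, 4, 10, 9); the longest has length 7.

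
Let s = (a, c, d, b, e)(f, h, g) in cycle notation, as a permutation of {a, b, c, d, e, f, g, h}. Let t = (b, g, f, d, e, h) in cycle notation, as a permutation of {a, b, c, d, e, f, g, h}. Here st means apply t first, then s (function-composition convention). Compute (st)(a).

c

First apply t: t(a) = a, then s(a) = c. Thus (st)(a) = c.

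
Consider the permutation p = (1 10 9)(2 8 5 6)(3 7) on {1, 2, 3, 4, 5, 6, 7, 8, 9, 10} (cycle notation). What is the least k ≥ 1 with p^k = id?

12

The disjoint cycles have lengths 4, 3, 2, 1.
Since disjoint cycles commute, ord(p) = lcm(4, 3, 2) = 12.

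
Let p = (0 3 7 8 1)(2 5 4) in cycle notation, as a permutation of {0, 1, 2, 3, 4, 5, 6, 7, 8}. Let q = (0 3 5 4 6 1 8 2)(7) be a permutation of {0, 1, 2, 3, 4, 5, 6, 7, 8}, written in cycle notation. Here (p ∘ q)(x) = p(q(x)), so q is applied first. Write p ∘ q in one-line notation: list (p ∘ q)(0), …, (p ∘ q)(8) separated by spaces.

(p ∘ q)(x) = p(q(x)). Computing each image: p(q(0)) = p(3) = 7, p(q(1)) = p(8) = 1, p(q(2)) = p(0) = 3, p(q(3)) = p(5) = 4, p(q(4)) = p(6) = 6, p(q(5)) = p(4) = 2, p(q(6)) = p(1) = 0, p(q(7)) = p(7) = 8, p(q(8)) = p(2) = 5.
Hence p ∘ q = [7 1 3 4 6 2 0 8 5].

7 1 3 4 6 2 0 8 5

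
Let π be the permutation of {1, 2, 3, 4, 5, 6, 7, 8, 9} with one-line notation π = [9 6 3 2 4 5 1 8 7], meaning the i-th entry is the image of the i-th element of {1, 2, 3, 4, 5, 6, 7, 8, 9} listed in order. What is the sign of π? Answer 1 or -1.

-1

In disjoint-cycle form the cycle lengths are 4, 3, 1, 1.
A cycle is odd iff its length is even; π has 1 even-length cycle, so sgn(π) = (−1)^1 and π is odd.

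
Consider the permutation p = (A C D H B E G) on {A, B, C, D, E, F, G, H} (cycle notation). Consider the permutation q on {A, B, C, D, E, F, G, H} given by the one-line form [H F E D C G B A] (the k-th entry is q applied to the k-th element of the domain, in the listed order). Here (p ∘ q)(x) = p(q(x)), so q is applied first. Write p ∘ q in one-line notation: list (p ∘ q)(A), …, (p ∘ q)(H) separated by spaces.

B F G H D A E C

For each element, apply q then p: A → H → B; B → F → F; C → E → G; D → D → H; E → C → D; F → G → A; G → B → E; H → A → C.
So p ∘ q in one-line form is B F G H D A E C.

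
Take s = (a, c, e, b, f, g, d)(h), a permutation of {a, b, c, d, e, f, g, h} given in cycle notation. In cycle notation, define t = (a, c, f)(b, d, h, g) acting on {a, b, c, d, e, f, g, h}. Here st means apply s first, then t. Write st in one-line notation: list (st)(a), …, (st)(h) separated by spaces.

f a e c d b h g

(st)(x) = t(s(x)). Computing each image: t(s(a)) = t(c) = f, t(s(b)) = t(f) = a, t(s(c)) = t(e) = e, t(s(d)) = t(a) = c, t(s(e)) = t(b) = d, t(s(f)) = t(g) = b, t(s(g)) = t(d) = h, t(s(h)) = t(h) = g.
Hence st = [f a e c d b h g].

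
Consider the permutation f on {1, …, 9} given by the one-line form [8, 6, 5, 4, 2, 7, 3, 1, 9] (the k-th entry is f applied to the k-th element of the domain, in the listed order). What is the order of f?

10

The disjoint-cycle form of f has cycle lengths 5, 2, 1, 1.
Since disjoint cycles commute, ord(f) = lcm(5, 2) = 10.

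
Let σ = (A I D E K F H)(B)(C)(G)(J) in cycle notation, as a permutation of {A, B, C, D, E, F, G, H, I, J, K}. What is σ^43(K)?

F

K lies in the 7-cycle (A I D E K F H).
Powers repeat with period 7 on this cycle, and 43 mod 7 = 1, so σ^43(K) = σ^1(K).
Advancing 1 step from K: K → F.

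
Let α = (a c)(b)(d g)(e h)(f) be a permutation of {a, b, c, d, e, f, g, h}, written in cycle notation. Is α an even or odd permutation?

odd

The cycle lengths are 2, 2, 2, 1, 1.
A cycle is odd iff its length is even; α has 3 even-length cycles, so sgn(α) = (−1)^3 and α is odd.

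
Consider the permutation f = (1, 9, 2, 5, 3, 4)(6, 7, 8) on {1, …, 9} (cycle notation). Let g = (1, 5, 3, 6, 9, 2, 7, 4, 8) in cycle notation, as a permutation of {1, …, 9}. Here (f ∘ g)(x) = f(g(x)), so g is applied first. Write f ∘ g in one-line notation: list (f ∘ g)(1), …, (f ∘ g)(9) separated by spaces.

3 8 7 6 4 2 1 9 5

(f ∘ g)(x) = f(g(x)). Computing each image: f(g(1)) = f(5) = 3, f(g(2)) = f(7) = 8, f(g(3)) = f(6) = 7, f(g(4)) = f(8) = 6, f(g(5)) = f(3) = 4, f(g(6)) = f(9) = 2, f(g(7)) = f(4) = 1, f(g(8)) = f(1) = 9, f(g(9)) = f(2) = 5.
Hence f ∘ g = [3 8 7 6 4 2 1 9 5].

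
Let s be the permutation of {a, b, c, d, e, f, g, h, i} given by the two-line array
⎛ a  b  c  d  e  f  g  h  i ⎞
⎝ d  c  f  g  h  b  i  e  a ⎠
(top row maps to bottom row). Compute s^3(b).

Tracing b → c → … returns to b after 3 steps, so b lies in a 3-cycle (b c f).
Since the cycle has length 3, s^3 acts on it the same as s^0 (3 mod 3 = 0).
So s^3(b) = b.

b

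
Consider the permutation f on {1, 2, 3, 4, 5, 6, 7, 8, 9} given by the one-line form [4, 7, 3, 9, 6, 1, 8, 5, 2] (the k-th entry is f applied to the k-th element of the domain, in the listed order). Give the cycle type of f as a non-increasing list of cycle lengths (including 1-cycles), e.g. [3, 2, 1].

The disjoint cycles are (1, 4, 9, 2, 7, 8, 5, 6)(3), with lengths 8, 1 in non-increasing order.

[8, 1]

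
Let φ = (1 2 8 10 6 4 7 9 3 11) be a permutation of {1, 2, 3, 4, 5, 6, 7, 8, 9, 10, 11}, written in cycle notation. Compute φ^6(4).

4 lies in the 10-cycle (1 2 8 10 6 4 7 9 3 11).
Stepping 6 places around the cycle: 4 → 7 → 9 → 3 → 11 → 1 → 2.

2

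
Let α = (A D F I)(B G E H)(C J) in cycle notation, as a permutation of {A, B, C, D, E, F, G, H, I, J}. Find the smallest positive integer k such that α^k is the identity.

The cycle type of α is (4, 4, 2).
The order of α is the least common multiple of its cycle lengths: lcm(4, 4, 2) = 4.

4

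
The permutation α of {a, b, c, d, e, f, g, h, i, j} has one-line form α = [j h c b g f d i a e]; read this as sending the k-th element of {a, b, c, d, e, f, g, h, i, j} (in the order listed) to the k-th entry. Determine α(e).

e is element number 5 of the domain, and entry number 5 of the one-line form is g, so α(e) = g.

g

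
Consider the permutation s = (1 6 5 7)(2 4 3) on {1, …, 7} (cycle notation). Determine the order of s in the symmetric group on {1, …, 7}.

The disjoint cycles have lengths 4, 3.
The order is lcm(4, 3) = 12.

12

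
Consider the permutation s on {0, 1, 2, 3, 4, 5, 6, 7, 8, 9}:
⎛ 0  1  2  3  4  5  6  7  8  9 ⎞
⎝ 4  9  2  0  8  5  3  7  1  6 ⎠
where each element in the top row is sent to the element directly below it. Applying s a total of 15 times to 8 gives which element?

Tracing 8 → 1 → … returns to 8 after 7 steps, so 8 lies in a 7-cycle (0, 4, 8, 1, 9, 6, 3).
Since the cycle has length 7, s^15 acts on it the same as s^1 (15 mod 7 = 1).
Advancing 1 step from 8: 8 → 1.

1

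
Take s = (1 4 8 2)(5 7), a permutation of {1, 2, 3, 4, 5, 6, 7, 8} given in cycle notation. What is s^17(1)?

4

1 lies in the 4-cycle (1 4 8 2).
Since the cycle has length 4, s^17 acts on it the same as s^1 (17 mod 4 = 1).
Advancing 1 step from 1: 1 → 4.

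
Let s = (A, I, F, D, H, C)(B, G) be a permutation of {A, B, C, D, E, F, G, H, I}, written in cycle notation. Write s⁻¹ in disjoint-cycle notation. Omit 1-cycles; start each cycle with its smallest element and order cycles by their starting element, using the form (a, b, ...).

(A, C, H, D, F, I)(B, G)

If s sends a → b within a cycle, s⁻¹ sends b → a; equivalently, reverse each cycle.
After reversing and putting each cycle's least element first, s⁻¹ = (A, C, H, D, F, I)(B, G).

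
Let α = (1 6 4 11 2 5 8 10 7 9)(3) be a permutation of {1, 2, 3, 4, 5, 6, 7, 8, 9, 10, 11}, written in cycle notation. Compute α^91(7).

9

7 lies in the 10-cycle (1 6 4 11 2 5 8 10 7 9).
Since the cycle has length 10, α^91 acts on it the same as α^1 (91 mod 10 = 1).
Advancing 1 step from 7: 7 → 9.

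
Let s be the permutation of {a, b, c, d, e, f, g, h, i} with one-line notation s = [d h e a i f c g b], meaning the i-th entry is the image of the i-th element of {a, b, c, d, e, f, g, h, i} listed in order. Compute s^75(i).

g

Tracing i → b → … returns to i after 6 steps, so i lies in a 6-cycle (b h g c e i).
Since the cycle has length 6, s^75 acts on it the same as s^3 (75 mod 6 = 3).
Advancing 3 steps from i: i → b → h → g.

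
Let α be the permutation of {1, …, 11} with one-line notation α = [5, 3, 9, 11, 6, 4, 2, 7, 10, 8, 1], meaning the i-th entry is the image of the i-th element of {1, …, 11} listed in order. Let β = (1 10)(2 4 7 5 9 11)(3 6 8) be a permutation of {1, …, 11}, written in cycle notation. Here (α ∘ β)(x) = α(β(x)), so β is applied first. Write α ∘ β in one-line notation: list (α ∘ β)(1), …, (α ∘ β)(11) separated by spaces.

8 11 4 2 10 7 6 9 1 5 3

(α ∘ β)(x) = α(β(x)). Computing each image: α(β(1)) = α(10) = 8, α(β(2)) = α(4) = 11, α(β(3)) = α(6) = 4, α(β(4)) = α(7) = 2, α(β(5)) = α(9) = 10, α(β(6)) = α(8) = 7, α(β(7)) = α(5) = 6, α(β(8)) = α(3) = 9, α(β(9)) = α(11) = 1, α(β(10)) = α(1) = 5, α(β(11)) = α(2) = 3.
Hence α ∘ β = [8 11 4 2 10 7 6 9 1 5 3].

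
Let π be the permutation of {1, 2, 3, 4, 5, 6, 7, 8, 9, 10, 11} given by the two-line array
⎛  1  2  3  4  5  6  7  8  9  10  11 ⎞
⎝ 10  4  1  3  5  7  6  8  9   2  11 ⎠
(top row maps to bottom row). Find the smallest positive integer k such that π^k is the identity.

Writing π as disjoint cycles, the cycle lengths are 5, 2, 1, 1, 1, 1.
The order is lcm(5, 2) = 10.

10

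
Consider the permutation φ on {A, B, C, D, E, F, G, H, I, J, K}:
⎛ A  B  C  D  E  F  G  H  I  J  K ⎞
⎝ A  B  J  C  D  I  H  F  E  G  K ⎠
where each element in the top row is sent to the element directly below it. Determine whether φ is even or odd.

In disjoint-cycle form the cycle lengths are 8, 1, 1, 1.
A cycle of length ℓ contributes ℓ−1 transpositions, so φ is a product of 7 transpositions — odd.

odd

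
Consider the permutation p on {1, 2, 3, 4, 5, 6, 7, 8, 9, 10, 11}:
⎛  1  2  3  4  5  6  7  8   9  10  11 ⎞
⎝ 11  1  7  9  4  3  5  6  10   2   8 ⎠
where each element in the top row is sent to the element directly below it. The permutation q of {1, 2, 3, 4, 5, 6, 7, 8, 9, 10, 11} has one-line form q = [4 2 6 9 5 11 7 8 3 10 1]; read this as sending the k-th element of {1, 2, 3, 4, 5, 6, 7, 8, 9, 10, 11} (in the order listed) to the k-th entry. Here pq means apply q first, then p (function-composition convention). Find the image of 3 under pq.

First apply q: q(3) = 6, then p(6) = 3. Thus (pq)(3) = 3.

3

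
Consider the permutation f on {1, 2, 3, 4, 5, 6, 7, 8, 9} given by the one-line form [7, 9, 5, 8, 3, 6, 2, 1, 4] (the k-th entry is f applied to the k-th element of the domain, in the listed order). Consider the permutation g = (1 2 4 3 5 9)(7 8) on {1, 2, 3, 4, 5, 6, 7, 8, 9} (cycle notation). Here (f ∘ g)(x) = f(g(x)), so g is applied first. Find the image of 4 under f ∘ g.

5

First apply g: g(4) = 3, then f(3) = 5. Thus (f ∘ g)(4) = 5.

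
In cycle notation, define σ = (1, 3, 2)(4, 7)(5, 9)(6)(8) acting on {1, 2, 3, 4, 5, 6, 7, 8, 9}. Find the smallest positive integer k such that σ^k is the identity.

The disjoint cycles have lengths 3, 2, 2, 1, 1.
The order is lcm(3, 2, 2) = 6.

6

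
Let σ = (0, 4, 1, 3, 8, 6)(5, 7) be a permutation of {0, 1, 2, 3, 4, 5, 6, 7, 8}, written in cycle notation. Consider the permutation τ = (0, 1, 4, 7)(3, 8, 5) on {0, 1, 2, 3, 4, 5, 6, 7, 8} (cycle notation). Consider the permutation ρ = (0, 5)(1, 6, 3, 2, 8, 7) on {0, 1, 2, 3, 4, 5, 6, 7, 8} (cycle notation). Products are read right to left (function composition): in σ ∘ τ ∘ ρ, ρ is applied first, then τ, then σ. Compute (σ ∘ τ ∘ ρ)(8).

4

Chase 8: ρ(8) = 7; τ(7) = 0; σ(0) = 4. Hence (σ ∘ τ ∘ ρ)(8) = 4.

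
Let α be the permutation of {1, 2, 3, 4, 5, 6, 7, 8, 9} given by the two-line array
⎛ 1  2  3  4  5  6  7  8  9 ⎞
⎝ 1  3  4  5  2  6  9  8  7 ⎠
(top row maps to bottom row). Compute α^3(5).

Tracing 5 → 2 → … returns to 5 after 4 steps, so 5 lies in a 4-cycle (2 3 4 5).
Stepping 3 places around the cycle: 5 → 2 → 3 → 4.

4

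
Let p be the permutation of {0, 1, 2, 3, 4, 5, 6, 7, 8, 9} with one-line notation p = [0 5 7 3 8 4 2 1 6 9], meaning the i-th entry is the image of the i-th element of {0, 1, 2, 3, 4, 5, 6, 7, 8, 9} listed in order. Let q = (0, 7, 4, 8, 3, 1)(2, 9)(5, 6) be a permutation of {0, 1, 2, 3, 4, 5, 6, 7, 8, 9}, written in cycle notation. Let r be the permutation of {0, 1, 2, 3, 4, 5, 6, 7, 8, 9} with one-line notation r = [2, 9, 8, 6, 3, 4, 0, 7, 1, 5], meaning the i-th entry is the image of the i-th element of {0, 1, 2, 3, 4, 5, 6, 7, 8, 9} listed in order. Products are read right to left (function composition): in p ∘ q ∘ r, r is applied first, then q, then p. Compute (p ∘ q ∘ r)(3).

(p ∘ q ∘ r)(3) = p(q(r(3))). r(3) = 6, then q(6) = 5, then p(5) = 4, so the result is 4.

4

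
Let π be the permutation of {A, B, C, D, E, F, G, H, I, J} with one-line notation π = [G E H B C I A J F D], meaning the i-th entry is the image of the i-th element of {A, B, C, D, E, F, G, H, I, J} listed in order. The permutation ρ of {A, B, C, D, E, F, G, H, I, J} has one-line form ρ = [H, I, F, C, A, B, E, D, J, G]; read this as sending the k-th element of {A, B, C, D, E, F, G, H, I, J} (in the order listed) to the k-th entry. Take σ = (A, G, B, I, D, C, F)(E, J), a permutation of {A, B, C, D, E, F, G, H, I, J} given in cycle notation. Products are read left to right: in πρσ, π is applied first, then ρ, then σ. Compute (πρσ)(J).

(πρσ)(J) = σ(ρ(π(J))). π(J) = D, then ρ(D) = C, then σ(C) = F, so the result is F.

F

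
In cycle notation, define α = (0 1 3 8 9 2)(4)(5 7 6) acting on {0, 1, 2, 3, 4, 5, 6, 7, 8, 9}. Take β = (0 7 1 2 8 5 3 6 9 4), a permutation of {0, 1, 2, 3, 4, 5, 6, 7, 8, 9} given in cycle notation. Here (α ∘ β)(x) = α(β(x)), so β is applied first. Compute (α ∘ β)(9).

β(9) = 4, then α(4) = 4; composing gives (α ∘ β)(9) = 4.

4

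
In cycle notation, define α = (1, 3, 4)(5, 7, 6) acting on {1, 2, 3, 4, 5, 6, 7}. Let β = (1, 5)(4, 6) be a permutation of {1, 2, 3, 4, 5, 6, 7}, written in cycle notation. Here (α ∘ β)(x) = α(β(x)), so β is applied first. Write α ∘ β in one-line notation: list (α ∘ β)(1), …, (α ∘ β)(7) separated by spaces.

7 2 4 5 3 1 6

Chase each element through β then α: 1 → 5 → 7; 2 → 2 → 2; 3 → 3 → 4; 4 → 6 → 5; 5 → 1 → 3; 6 → 4 → 1; 7 → 7 → 6.
So α ∘ β in one-line form is 7 2 4 5 3 1 6.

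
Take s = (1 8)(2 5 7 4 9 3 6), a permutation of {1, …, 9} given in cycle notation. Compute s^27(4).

7

4 lies in the 7-cycle (2 5 7 4 9 3 6).
Powers repeat with period 7 on this cycle, and 27 mod 7 = 6, so s^27(4) = s^6(4).
Stepping 6 places around the cycle: 4 → 9 → 3 → 6 → 2 → 5 → 7.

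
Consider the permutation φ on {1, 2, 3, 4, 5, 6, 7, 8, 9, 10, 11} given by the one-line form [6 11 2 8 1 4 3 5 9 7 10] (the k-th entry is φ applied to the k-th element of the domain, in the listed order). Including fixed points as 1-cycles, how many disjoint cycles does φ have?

3

The cycle decomposition is (1, 6, 4, 8, 5)(2, 11, 10, 7, 3)(9), which has 3 cycles (counting 1-cycles).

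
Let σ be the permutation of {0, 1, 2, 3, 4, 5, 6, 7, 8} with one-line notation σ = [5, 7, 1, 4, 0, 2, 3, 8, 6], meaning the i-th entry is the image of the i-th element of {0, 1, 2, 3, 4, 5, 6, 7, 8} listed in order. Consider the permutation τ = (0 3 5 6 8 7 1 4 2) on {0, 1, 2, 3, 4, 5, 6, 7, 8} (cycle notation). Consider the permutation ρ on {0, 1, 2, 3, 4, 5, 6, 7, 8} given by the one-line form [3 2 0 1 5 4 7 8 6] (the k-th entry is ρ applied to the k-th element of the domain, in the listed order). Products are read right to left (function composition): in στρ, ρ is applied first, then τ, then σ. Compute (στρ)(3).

(στρ)(3) = σ(τ(ρ(3))). ρ(3) = 1, then τ(1) = 4, then σ(4) = 0, so the result is 0.

0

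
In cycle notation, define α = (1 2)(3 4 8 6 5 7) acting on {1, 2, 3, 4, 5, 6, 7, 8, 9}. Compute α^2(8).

5

8 lies in the 6-cycle (3 4 8 6 5 7).
Stepping 2 places around the cycle: 8 → 6 → 5.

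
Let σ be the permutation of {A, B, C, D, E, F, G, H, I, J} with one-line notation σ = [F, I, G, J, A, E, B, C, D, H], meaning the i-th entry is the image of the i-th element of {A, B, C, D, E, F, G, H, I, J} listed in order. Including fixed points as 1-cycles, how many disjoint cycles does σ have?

The cycle decomposition is (A, F, E)(B, I, D, J, H, C, G), which has 2 cycles (counting 1-cycles).

2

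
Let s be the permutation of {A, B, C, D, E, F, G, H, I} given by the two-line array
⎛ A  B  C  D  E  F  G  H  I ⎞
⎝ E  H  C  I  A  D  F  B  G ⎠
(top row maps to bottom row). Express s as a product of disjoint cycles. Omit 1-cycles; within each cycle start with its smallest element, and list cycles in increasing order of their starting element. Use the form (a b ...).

(A E)(B H)(D I G F)

Start at A and follow images: A → E → A, giving the cycle (A E).
Continuing from each remaining unvisited element yields (A E)(B H)(D I G F).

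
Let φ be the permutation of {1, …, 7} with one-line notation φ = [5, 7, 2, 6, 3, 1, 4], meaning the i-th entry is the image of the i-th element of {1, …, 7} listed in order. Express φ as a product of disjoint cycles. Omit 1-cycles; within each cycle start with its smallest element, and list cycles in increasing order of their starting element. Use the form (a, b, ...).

(1, 5, 3, 2, 7, 4, 6)

Iterating φ from 1 gives 1 → 5 → 3 → 2 → 7 → 4 → 6 → 1; that is the 7-cycle (1, 5, 3, 2, 7, 4, 6).
Continuing from each remaining unvisited element yields (1, 5, 3, 2, 7, 4, 6).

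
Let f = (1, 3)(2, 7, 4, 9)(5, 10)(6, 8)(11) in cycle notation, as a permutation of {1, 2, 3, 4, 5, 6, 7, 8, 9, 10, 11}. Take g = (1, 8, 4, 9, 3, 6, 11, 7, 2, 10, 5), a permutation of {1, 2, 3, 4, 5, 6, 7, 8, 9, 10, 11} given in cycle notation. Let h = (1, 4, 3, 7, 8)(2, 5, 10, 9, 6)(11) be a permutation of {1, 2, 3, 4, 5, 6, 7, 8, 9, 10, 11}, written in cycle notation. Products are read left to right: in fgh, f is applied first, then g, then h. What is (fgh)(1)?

Chase 1: f(1) = 3; g(3) = 6; h(6) = 2. Hence (fgh)(1) = 2.

2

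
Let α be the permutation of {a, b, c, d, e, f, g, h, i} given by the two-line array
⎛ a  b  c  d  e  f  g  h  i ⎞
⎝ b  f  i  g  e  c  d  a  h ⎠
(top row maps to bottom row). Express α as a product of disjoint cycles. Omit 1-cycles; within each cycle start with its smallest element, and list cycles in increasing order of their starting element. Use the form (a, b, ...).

(a, b, f, c, i, h)(d, g)

Iterating α from a gives a → b → f → c → i → h → a; that is the 6-cycle (a, b, f, c, i, h).
Repeating from the next unused element and collecting all non-trivial cycles gives (a, b, f, c, i, h)(d, g).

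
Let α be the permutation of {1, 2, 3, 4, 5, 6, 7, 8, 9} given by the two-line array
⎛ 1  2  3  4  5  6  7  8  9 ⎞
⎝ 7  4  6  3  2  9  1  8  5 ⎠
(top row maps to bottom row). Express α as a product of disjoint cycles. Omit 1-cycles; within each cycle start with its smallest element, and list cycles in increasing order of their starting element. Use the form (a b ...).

Start at 1 and follow images: 1 → 7 → 1, giving the cycle (1 7).
Repeating from the next unused element and collecting all non-trivial cycles gives (1 7)(2 4 3 6 9 5).

(1 7)(2 4 3 6 9 5)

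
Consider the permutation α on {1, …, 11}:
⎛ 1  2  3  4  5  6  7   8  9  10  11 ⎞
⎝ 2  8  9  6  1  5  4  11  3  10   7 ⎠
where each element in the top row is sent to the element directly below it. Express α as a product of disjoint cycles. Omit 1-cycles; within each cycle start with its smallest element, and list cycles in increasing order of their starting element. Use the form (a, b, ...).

Start at 1 and follow images: 1 → 2 → 8 → 11 → 7 → 4 → 6 → 5 → 1, giving the cycle (1, 2, 8, 11, 7, 4, 6, 5).
Continuing from each remaining unvisited element yields (1, 2, 8, 11, 7, 4, 6, 5)(3, 9).

(1, 2, 8, 11, 7, 4, 6, 5)(3, 9)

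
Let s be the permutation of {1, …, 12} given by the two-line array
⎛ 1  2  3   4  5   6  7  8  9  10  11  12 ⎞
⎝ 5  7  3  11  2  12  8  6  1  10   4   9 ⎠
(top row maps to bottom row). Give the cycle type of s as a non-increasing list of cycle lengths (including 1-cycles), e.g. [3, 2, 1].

The disjoint cycles are (1 5 2 7 8 6 12 9)(3)(4 11)(10), with lengths 8, 2, 1, 1 in non-increasing order.

[8, 2, 1, 1]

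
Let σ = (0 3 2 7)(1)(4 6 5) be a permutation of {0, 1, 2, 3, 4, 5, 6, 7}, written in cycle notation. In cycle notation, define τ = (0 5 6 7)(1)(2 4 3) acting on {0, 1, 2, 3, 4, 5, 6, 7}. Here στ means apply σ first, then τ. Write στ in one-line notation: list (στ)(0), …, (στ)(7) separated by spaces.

Chase each element through σ then τ: 0 → 3 → 2; 1 → 1 → 1; 2 → 7 → 0; 3 → 2 → 4; 4 → 6 → 7; 5 → 4 → 3; 6 → 5 → 6; 7 → 0 → 5.
Collecting the images, στ = [2 1 0 4 7 3 6 5].

2 1 0 4 7 3 6 5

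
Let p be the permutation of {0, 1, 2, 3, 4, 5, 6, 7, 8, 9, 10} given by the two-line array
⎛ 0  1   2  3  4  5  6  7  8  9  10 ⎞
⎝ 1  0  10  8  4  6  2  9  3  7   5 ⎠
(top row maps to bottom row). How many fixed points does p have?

1

The fixed points (elements with p(x) = x) are {4}, so there is 1.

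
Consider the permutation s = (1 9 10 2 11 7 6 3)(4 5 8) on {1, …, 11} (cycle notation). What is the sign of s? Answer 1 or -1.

-1

The cycle lengths are 8, 3.
A cycle of length ℓ contributes ℓ−1 transpositions, so s is a product of 7 + 2 = 9 transpositions — odd.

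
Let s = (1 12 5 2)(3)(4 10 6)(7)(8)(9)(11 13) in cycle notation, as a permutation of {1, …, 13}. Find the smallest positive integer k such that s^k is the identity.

The cycle type of s is (4, 3, 2, 1, 1, 1, 1).
The order is lcm(4, 3, 2) = 12.

12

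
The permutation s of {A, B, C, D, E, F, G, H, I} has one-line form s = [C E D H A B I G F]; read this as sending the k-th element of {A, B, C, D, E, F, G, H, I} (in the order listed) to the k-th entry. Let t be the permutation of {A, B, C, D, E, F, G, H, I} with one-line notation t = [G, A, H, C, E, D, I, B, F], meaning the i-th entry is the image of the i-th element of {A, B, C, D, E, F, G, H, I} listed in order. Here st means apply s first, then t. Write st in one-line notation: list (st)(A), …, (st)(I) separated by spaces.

(st)(x) = t(s(x)). Computing each image: t(s(A)) = t(C) = H, t(s(B)) = t(E) = E, t(s(C)) = t(D) = C, t(s(D)) = t(H) = B, t(s(E)) = t(A) = G, t(s(F)) = t(B) = A, t(s(G)) = t(I) = F, t(s(H)) = t(G) = I, t(s(I)) = t(F) = D.
Hence st = [H E C B G A F I D].

H E C B G A F I D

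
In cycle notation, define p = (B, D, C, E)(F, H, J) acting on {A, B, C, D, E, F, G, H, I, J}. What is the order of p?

The cycle type of p is (4, 3, 1, 1, 1).
The order is lcm(4, 3) = 12.

12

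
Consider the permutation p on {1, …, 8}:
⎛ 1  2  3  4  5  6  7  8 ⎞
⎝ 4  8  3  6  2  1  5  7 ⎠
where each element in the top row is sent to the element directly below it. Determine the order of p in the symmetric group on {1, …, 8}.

Decomposing into disjoint cycles gives cycle lengths 4, 3, 1.
Since disjoint cycles commute, ord(p) = lcm(4, 3) = 12.

12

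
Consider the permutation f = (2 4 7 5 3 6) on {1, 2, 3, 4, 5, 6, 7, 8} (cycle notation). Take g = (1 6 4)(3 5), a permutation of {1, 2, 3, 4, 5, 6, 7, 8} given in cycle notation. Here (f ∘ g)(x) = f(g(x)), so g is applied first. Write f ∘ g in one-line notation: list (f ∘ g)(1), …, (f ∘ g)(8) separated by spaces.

2 4 3 1 6 7 5 8

For each element, apply g then f: 1 → 6 → 2; 2 → 2 → 4; 3 → 5 → 3; 4 → 1 → 1; 5 → 3 → 6; 6 → 4 → 7; 7 → 7 → 5; 8 → 8 → 8.
So f ∘ g in one-line form is 2 4 3 1 6 7 5 8.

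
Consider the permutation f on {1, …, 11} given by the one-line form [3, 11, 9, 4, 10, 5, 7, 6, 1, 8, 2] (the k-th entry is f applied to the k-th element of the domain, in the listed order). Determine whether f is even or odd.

even

In disjoint-cycle form the cycle lengths are 4, 3, 2, 1, 1.
A cycle is odd iff its length is even; f has 2 even-length cycles, so sgn(f) = (−1)^2 and f is even.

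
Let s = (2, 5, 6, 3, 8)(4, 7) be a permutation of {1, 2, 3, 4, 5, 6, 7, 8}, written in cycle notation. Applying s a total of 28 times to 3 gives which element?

3 lies in the 5-cycle (2, 5, 6, 3, 8).
On a 5-cycle, s^5 is the identity, so s^28 = s^3 there (28 ≡ 3 mod 5).
Stepping 3 places around the cycle: 3 → 8 → 2 → 5.

5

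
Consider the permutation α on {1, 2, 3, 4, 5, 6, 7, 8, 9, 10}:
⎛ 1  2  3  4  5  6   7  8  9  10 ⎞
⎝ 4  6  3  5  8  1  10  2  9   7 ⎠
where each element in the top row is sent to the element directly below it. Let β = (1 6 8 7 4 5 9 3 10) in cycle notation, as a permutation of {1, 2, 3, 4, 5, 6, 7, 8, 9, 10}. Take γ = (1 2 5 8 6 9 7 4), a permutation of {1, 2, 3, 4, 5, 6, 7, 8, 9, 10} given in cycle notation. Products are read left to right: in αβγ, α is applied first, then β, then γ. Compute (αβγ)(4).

7

(αβγ)(4) = γ(β(α(4))). α(4) = 5, then β(5) = 9, then γ(9) = 7, so the result is 7.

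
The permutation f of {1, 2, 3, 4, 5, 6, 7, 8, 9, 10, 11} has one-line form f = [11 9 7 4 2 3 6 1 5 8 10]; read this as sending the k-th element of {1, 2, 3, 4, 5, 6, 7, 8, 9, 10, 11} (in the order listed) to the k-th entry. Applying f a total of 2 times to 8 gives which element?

11

Tracing 8 → 1 → … returns to 8 after 4 steps, so 8 lies in a 4-cycle (1 11 10 8).
Stepping 2 places around the cycle: 8 → 1 → 11.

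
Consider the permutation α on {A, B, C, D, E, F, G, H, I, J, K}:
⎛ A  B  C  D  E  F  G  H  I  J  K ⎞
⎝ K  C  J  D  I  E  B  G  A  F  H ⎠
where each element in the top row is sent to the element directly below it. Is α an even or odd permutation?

In disjoint-cycle form the cycle lengths are 10, 1.
A cycle of length ℓ contributes ℓ−1 transpositions, so α is a product of 9 transpositions — odd.

odd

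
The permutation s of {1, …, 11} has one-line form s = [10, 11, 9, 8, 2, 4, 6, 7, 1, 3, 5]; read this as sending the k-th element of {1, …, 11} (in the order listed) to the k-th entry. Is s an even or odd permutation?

In disjoint-cycle form the cycle lengths are 4, 4, 3.
A cycle of length ℓ contributes ℓ−1 transpositions, so s is a product of 3 + 3 + 2 = 8 transpositions — even.

even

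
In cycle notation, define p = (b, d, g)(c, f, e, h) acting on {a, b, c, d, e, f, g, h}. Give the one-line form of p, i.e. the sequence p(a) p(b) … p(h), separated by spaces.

Reading each image from the cycles: a↦a, b↦d, c↦f, d↦g, e↦h, f↦e, g↦b, h↦c.
So the one-line form is a d f g h e b c.

a d f g h e b c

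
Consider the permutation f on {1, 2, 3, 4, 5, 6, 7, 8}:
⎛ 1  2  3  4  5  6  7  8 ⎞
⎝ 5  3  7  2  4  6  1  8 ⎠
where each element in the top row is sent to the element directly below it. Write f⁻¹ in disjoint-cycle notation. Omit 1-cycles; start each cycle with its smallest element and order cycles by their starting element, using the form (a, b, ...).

The cycle decomposition of f is (1, 5, 4, 2, 3, 7).
Reversing each cycle (and rotating so the smallest element leads) gives f⁻¹ = (1, 7, 3, 2, 4, 5).

(1, 7, 3, 2, 4, 5)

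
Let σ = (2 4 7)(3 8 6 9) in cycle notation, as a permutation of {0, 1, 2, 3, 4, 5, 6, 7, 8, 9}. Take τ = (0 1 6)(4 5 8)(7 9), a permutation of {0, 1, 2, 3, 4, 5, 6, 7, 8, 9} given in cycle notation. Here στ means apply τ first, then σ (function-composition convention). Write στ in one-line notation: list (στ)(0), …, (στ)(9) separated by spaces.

1 9 4 8 5 6 0 3 7 2

(στ)(x) = σ(τ(x)). Computing each image: σ(τ(0)) = σ(1) = 1, σ(τ(1)) = σ(6) = 9, σ(τ(2)) = σ(2) = 4, σ(τ(3)) = σ(3) = 8, σ(τ(4)) = σ(5) = 5, σ(τ(5)) = σ(8) = 6, σ(τ(6)) = σ(0) = 0, σ(τ(7)) = σ(9) = 3, σ(τ(8)) = σ(4) = 7, σ(τ(9)) = σ(7) = 2.
Hence στ = [1 9 4 8 5 6 0 3 7 2].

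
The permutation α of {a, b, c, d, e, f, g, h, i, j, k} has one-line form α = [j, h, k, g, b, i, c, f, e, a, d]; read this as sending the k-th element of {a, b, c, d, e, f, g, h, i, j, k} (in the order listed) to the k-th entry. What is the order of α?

Decomposing into disjoint cycles gives cycle lengths 5, 4, 2.
Since disjoint cycles commute, ord(α) = lcm(5, 4, 2) = 20.

20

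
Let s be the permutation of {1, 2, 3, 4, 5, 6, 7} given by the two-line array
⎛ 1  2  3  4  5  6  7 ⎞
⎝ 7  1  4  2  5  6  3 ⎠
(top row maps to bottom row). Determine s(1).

The entry below 1 in the array is 7, so s(1) = 7.

7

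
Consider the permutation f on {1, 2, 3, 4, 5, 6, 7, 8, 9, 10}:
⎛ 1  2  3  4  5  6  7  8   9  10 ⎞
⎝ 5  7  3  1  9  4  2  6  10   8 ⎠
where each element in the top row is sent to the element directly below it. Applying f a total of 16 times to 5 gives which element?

10

Tracing 5 → 9 → … returns to 5 after 7 steps, so 5 lies in a 7-cycle (1 5 9 10 8 6 4).
On a 7-cycle, f^7 is the identity, so f^16 = f^2 there (16 ≡ 2 mod 7).
Advancing 2 steps from 5: 5 → 9 → 10.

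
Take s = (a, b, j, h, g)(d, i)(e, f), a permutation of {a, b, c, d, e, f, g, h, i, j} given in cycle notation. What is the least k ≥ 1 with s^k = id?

10

The disjoint cycles have lengths 5, 2, 2, 1.
The order of s is the least common multiple of its cycle lengths: lcm(5, 2, 2) = 10.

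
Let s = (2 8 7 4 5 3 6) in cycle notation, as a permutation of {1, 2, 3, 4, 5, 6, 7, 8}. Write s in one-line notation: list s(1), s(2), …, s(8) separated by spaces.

Reading each image from the cycles: 1→1, 2→8, 3→6, 4→5, 5→3, 6→2, 7→4, 8→7.
Listing these in domain order gives 1 8 6 5 3 2 4 7.

1 8 6 5 3 2 4 7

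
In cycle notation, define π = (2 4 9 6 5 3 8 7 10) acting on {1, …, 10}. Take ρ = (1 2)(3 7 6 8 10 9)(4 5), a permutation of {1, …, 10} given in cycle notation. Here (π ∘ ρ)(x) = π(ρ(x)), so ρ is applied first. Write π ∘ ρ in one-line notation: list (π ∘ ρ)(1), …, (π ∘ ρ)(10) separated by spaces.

4 1 10 3 9 7 5 2 8 6

Chase each element through ρ then π: 1 → 2 → 4; 2 → 1 → 1; 3 → 7 → 10; 4 → 5 → 3; 5 → 4 → 9; 6 → 8 → 7; 7 → 6 → 5; 8 → 10 → 2; 9 → 3 → 8; 10 → 9 → 6.
So π ∘ ρ in one-line form is 4 1 10 3 9 7 5 2 8 6.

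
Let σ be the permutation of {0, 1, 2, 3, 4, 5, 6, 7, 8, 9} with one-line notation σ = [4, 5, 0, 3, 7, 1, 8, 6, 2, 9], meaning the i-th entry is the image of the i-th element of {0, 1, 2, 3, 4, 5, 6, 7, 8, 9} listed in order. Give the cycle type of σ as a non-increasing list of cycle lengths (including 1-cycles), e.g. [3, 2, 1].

[6, 2, 1, 1]

The disjoint cycles are (0 4 7 6 8 2)(1 5)(3)(9), with lengths 6, 2, 1, 1 in non-increasing order.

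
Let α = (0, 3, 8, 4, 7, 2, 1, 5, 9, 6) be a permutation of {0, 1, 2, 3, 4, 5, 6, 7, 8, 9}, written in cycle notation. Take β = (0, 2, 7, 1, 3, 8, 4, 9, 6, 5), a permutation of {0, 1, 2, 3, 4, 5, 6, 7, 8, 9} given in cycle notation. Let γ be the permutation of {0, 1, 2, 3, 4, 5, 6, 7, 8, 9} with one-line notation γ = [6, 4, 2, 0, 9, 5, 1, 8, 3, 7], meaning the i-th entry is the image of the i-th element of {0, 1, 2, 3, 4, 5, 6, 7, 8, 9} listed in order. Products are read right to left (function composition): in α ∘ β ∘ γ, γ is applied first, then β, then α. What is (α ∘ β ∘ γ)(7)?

Apply the permutations in order: γ(7) = 8, then β(8) = 4, then α(4) = 7. So (α ∘ β ∘ γ)(7) = 7.

7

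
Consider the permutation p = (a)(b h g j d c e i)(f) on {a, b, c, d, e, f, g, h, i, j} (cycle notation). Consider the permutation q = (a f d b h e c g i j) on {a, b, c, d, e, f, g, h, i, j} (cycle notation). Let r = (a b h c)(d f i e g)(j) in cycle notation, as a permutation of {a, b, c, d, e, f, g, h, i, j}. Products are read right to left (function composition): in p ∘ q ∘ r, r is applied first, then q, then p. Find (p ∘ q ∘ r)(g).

Chase g: r(g) = d; q(d) = b; p(b) = h. Hence (p ∘ q ∘ r)(g) = h.

h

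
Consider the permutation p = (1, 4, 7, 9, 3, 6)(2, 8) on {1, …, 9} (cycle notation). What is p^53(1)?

6

1 lies in the 6-cycle (1, 4, 7, 9, 3, 6).
Powers repeat with period 6 on this cycle, and 53 mod 6 = 5, so p^53(1) = p^5(1).
Advancing 5 steps from 1: 1 → 4 → 7 → 9 → 3 → 6.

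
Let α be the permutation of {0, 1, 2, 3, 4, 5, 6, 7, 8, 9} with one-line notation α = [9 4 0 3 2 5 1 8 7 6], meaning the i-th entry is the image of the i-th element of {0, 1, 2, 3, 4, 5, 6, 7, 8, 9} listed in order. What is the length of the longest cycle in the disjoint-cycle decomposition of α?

6

Decomposing into disjoint cycles gives (0, 9, 6, 1, 4, 2)(7, 8); the longest has length 6.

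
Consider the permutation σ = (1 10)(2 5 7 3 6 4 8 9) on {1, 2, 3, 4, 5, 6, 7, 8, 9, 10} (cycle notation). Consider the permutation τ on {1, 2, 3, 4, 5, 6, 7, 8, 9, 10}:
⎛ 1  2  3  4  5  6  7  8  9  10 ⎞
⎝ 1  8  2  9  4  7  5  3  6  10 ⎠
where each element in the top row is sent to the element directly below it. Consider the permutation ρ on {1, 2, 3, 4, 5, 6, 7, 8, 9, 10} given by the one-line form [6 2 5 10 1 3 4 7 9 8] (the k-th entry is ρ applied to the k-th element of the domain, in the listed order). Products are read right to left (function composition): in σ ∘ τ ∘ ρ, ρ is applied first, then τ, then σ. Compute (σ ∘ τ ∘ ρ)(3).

(σ ∘ τ ∘ ρ)(3) = σ(τ(ρ(3))). ρ(3) = 5, then τ(5) = 4, then σ(4) = 8, so the result is 8.

8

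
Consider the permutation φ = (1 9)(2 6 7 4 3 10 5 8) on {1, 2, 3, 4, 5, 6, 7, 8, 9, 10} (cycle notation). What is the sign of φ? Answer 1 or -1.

1

The cycle lengths are 8, 2.
A cycle of length ℓ contributes ℓ−1 transpositions, so φ is a product of 7 + 1 = 8 transpositions — even.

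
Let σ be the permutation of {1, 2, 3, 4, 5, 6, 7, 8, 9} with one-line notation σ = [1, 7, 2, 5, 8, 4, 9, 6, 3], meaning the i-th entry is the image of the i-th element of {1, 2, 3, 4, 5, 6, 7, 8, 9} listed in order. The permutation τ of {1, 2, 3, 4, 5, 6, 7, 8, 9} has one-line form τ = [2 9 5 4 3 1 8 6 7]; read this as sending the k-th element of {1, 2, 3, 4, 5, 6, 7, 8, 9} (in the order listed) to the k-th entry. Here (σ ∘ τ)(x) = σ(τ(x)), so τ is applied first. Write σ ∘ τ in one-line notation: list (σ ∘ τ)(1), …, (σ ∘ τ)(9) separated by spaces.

Chase each element through τ then σ: 1 → 2 → 7; 2 → 9 → 3; 3 → 5 → 8; 4 → 4 → 5; 5 → 3 → 2; 6 → 1 → 1; 7 → 8 → 6; 8 → 6 → 4; 9 → 7 → 9.
Collecting the images, σ ∘ τ = [7 3 8 5 2 1 6 4 9].

7 3 8 5 2 1 6 4 9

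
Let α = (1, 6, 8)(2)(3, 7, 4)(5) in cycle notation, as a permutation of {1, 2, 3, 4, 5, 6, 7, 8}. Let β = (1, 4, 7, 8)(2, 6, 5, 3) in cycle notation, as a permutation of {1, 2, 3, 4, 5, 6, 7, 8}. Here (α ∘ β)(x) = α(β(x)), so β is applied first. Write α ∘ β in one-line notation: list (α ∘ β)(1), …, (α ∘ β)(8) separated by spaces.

Chase each element through β then α: 1 → 4 → 3; 2 → 6 → 8; 3 → 2 → 2; 4 → 7 → 4; 5 → 3 → 7; 6 → 5 → 5; 7 → 8 → 1; 8 → 1 → 6.
Collecting the images, α ∘ β = [3 8 2 4 7 5 1 6].

3 8 2 4 7 5 1 6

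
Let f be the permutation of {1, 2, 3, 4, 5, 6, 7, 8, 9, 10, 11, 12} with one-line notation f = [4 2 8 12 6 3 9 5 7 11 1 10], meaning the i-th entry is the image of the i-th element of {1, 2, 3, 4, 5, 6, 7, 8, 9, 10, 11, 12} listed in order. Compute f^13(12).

1

Tracing 12 → 10 → … returns to 12 after 5 steps, so 12 lies in a 5-cycle (1, 4, 12, 10, 11).
Since the cycle has length 5, f^13 acts on it the same as f^3 (13 mod 5 = 3).
Stepping 3 places around the cycle: 12 → 10 → 11 → 1.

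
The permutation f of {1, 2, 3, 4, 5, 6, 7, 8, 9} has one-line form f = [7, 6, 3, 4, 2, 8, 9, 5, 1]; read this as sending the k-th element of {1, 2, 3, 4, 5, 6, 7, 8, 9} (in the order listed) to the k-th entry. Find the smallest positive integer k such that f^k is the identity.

12

The disjoint-cycle form of f has cycle lengths 4, 3, 1, 1.
Since disjoint cycles commute, ord(f) = lcm(4, 3) = 12.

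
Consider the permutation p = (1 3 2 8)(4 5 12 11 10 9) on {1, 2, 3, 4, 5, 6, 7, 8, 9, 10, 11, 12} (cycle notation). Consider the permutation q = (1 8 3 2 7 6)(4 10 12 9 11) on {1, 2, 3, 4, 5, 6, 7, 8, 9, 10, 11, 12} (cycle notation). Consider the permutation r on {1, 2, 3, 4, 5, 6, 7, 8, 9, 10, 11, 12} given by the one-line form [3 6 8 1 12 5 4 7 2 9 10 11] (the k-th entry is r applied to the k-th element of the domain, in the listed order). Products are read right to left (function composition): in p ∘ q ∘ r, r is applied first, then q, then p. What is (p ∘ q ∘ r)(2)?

3

(p ∘ q ∘ r)(2) = p(q(r(2))). r(2) = 6, then q(6) = 1, then p(1) = 3, so the result is 3.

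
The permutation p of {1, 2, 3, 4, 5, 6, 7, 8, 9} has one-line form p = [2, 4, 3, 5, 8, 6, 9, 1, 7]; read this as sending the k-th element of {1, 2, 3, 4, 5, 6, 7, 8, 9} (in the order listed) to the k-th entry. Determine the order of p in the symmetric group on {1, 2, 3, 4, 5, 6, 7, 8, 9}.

10

Writing p as disjoint cycles, the cycle lengths are 5, 2, 1, 1.
Since disjoint cycles commute, ord(p) = lcm(5, 2) = 10.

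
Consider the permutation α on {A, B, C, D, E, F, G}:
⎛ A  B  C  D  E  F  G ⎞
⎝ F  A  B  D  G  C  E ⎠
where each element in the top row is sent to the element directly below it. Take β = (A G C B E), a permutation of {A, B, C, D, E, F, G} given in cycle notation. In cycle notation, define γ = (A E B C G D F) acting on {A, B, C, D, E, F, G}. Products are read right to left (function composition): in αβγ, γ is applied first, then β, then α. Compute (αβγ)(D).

Apply the permutations in order: γ(D) = F, then β(F) = F, then α(F) = C. So (αβγ)(D) = C.

C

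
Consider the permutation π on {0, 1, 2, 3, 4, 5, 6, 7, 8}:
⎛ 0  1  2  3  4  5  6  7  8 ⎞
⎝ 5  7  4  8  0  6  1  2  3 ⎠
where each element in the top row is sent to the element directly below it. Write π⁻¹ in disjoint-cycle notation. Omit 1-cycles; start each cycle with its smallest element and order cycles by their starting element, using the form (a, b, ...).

(0, 4, 2, 7, 1, 6, 5)(3, 8)

First write π in disjoint cycles: (0, 5, 6, 1, 7, 2, 4)(3, 8).
Reversing each cycle (and rotating so the smallest element leads) gives π⁻¹ = (0, 4, 2, 7, 1, 6, 5)(3, 8).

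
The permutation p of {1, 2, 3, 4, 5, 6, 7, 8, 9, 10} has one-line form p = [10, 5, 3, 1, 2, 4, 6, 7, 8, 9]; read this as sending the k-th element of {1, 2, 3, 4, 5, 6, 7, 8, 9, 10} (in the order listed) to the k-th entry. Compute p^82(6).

8

Tracing 6 → 4 → … returns to 6 after 7 steps, so 6 lies in a 7-cycle (1 10 9 8 7 6 4).
Since the cycle has length 7, p^82 acts on it the same as p^5 (82 mod 7 = 5).
Advancing 5 steps from 6: 6 → 4 → 1 → 10 → 9 → 8.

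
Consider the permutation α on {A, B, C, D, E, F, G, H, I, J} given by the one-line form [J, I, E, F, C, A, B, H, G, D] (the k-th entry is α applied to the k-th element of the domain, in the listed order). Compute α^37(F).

A

Tracing F → A → … returns to F after 4 steps, so F lies in a 4-cycle (A J D F).
Powers repeat with period 4 on this cycle, and 37 mod 4 = 1, so α^37(F) = α^1(F).
Stepping 1 place around the cycle: F → A.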